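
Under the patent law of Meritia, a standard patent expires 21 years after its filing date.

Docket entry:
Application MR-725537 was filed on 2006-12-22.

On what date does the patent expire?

Filing date + 21 years → 22 December 2027.

December 22, 2027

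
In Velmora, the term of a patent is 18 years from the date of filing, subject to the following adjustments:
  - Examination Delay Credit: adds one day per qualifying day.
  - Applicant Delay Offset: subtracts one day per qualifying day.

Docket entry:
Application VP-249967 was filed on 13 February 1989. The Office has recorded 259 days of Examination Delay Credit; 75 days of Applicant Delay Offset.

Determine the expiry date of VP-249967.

Base term: filing date + 18 years → 13 February 2007.
Examination Delay Credit: +259 days → 30 October 2007.
Applicant Delay Offset: −75 days → 16 August 2007.

August 16, 2007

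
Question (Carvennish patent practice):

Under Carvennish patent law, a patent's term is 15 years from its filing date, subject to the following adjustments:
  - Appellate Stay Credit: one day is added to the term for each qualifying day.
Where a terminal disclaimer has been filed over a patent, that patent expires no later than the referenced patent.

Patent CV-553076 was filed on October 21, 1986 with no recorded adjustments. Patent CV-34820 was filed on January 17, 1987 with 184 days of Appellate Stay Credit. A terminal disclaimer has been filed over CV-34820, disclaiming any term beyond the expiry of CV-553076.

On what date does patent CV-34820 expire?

2001-10-21

Natural term of CV-34820:
  Base: filing + 15 years → 17 January 2002.
  Appellate Stay Credit: +184 days → 20 July 2002.
Expiry of referenced patent CV-553076:
  Base: filing + 15 years → 21 October 2001.
Terminal disclaimer: CV-34820 expires on the earlier of 20 July 2002 and 21 October 2001.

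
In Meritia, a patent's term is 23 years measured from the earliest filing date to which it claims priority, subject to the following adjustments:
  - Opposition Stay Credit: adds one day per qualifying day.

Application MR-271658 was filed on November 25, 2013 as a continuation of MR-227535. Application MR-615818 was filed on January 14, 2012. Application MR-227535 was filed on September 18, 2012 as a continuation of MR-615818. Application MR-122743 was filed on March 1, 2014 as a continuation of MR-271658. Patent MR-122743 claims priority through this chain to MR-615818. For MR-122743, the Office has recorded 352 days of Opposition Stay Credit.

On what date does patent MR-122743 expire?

Earliest priority filing: 14 January 2012.
Base term: 14 January 2012 + 23 years → 14 January 2035.
Opposition Stay Credit: +352 days → 1 January 2036.

2036-01-01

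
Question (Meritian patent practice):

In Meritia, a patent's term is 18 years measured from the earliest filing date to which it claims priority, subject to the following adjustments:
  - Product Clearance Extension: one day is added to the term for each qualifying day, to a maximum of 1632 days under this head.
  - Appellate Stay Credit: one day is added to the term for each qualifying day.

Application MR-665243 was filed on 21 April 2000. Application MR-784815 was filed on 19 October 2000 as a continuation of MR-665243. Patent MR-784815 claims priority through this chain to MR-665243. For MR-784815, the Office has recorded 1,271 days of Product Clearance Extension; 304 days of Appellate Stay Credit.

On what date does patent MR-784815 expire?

August 13, 2022

Earliest priority filing: 21 April 2000.
Base term: 21 April 2000 + 18 years → 21 April 2018.
Product Clearance Extension: 1271 days (within the 1632-day cap) → +1271 days → 13 October 2021.
Appellate Stay Credit: +304 days → 13 August 2022.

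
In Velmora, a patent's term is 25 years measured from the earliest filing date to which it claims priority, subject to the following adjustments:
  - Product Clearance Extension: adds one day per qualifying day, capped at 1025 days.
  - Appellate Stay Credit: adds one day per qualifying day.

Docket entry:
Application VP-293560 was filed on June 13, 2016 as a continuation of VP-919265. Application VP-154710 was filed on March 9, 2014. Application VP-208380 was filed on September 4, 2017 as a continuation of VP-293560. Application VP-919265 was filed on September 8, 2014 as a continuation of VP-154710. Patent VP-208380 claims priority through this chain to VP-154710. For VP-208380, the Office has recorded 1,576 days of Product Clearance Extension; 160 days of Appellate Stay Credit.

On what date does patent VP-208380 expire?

June 6, 2042

Earliest priority filing: 9 March 2014.
Base term: 9 March 2014 + 25 years → 9 March 2039.
Product Clearance Extension: 1576 days claimed exceeds the 1025-day cap, so +1025 days → 28 December 2041.
Appellate Stay Credit: +160 days → 6 June 2042.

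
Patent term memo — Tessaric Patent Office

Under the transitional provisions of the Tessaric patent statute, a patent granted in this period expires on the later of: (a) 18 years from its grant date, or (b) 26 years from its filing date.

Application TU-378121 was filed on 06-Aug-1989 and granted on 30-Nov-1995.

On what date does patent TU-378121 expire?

2015-08-06

(a) grant + 18 years → 30 November 2013.
(b) filing + 26 years → 6 August 2015.
Later of the two: 6 August 2015.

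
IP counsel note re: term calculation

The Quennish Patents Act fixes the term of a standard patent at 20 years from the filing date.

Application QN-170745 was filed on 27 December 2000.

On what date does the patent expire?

December 27, 2020

Filing date + 20 years → 27 December 2020.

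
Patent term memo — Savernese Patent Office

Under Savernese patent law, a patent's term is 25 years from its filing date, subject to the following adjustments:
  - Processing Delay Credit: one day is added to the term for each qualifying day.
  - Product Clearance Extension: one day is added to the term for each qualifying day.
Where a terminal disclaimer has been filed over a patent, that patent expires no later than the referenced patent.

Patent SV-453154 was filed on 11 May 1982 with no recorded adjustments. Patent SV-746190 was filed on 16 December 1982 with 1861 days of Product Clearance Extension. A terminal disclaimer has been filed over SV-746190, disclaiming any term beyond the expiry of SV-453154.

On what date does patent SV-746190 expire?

May 11, 2007

Natural term of SV-746190:
  Base: filing + 25 years → 16 December 2007.
  Product Clearance Extension: +1861 days → 19 January 2013.
Expiry of referenced patent SV-453154:
  Base: filing + 25 years → 11 May 2007.
Terminal disclaimer: SV-746190 expires on the earlier of 19 January 2013 and 11 May 2007.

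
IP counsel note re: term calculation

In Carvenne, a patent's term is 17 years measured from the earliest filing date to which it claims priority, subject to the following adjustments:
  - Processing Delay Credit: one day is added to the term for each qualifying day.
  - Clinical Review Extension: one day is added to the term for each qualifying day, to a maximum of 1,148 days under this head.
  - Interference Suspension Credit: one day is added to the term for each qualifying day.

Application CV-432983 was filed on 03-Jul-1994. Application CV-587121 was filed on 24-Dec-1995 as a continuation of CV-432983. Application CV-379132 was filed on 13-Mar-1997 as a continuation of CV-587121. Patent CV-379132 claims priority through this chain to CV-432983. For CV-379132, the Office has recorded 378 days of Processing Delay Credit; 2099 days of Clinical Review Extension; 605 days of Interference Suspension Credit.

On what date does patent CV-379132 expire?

2017-05-03

Earliest priority filing: 3 July 1994.
Base term: 3 July 1994 + 17 years → 3 July 2011.
Processing Delay Credit: +378 days → 15 July 2012.
Clinical Review Extension: 2099 days claimed exceeds the 1148-day cap, so +1148 days → 6 September 2015.
Interference Suspension Credit: +605 days → 3 May 2017.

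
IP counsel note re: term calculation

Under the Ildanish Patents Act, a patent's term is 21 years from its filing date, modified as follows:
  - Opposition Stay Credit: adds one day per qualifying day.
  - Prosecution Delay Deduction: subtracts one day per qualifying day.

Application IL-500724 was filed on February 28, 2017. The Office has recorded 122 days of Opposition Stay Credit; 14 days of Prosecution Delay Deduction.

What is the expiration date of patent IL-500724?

Base term: filing date + 21 years → 28 February 2038.
Opposition Stay Credit: +122 days → 30 June 2038.
Prosecution Delay Deduction: −14 days → 16 June 2038.

June 16, 2038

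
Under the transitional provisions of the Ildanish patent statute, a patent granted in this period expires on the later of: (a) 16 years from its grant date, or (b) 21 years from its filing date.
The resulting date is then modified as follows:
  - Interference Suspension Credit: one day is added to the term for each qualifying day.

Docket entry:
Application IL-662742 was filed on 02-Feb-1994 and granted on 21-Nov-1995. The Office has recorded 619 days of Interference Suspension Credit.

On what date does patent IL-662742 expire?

2016-10-13

(a) grant + 16 years → 21 November 2011.
(b) filing + 21 years → 2 February 2015.
Later of the two: 2 February 2015.
Interference Suspension Credit: +619 days → 13 October 2016.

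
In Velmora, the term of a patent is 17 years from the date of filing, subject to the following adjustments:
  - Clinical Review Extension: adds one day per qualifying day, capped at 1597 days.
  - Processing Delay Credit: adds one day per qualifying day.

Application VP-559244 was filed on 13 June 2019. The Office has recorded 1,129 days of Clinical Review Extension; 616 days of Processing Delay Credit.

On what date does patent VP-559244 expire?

Base term: filing date + 17 years → 13 June 2036.
Clinical Review Extension: 1129 days (within the 1597-day cap) → +1129 days → 17 July 2039.
Processing Delay Credit: +616 days → 24 March 2041.

2041-03-24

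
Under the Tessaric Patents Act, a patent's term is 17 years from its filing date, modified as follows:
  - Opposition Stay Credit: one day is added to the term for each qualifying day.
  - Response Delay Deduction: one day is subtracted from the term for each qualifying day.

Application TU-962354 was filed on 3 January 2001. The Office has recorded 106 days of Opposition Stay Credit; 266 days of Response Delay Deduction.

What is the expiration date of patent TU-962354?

Base term: filing date + 17 years → 3 January 2018.
Opposition Stay Credit: +106 days → 19 April 2018.
Response Delay Deduction: −266 days → 27 July 2017.

July 27, 2017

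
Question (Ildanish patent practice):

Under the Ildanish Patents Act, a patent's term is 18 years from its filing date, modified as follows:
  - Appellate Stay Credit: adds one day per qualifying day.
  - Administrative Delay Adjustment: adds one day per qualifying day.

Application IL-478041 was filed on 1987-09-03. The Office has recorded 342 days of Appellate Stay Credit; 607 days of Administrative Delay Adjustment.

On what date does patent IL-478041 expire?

Base term: filing date + 18 years → 3 September 2005.
Appellate Stay Credit: +342 days → 11 August 2006.
Administrative Delay Adjustment: +607 days → 9 April 2008.

2008-04-09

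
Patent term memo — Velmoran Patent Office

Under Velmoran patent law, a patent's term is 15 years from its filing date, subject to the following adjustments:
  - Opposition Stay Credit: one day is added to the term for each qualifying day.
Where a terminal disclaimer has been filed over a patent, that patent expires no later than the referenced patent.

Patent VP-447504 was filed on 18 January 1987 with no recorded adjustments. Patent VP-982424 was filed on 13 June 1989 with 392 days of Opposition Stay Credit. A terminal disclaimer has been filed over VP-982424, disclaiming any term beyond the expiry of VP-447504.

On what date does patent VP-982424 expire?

Natural term of VP-982424:
  Base: filing + 15 years → 13 June 2004.
  Opposition Stay Credit: +392 days → 10 July 2005.
Expiry of referenced patent VP-447504:
  Base: filing + 15 years → 18 January 2002.
Terminal disclaimer: VP-982424 expires on the earlier of 10 July 2005 and 18 January 2002.

2002-01-18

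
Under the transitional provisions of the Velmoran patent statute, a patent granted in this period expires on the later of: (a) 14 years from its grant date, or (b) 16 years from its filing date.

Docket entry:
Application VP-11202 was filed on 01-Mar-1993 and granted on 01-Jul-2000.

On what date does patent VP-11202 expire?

July 1, 2014

(a) grant + 14 years → 1 July 2014.
(b) filing + 16 years → 1 March 2009.
Later of the two: 1 July 2014.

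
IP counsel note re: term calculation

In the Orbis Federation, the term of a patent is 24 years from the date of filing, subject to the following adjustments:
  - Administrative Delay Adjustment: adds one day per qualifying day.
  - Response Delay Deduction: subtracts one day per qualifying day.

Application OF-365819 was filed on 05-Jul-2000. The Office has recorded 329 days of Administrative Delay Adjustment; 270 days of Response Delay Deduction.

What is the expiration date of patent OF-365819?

Base term: filing date + 24 years → 5 July 2024.
Administrative Delay Adjustment: +329 days → 30 May 2025.
Response Delay Deduction: −270 days → 2 September 2024.

2024-09-02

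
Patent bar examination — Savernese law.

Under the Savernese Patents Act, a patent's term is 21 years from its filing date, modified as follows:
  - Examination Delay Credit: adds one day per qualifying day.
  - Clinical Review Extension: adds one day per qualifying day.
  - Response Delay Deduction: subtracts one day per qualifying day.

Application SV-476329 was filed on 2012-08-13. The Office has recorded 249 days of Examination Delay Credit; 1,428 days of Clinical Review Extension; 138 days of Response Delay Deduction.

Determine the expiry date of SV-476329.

2037-10-30

Base term: filing date + 21 years → 13 August 2033.
Examination Delay Credit: +249 days → 19 April 2034.
Clinical Review Extension: +1428 days → 17 March 2038.
Response Delay Deduction: −138 days → 30 October 2037.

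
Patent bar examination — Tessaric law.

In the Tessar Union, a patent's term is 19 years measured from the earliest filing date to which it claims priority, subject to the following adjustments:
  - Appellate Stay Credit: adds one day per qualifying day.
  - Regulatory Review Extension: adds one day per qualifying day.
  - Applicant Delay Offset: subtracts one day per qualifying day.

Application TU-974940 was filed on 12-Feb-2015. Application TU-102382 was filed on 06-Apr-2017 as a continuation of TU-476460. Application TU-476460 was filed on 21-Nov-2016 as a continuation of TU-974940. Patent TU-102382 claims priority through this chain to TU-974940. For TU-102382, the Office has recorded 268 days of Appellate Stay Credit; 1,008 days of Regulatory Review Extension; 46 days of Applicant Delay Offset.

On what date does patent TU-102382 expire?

Earliest priority filing: 12 February 2015.
Base term: 12 February 2015 + 19 years → 12 February 2034.
Appellate Stay Credit: +268 days → 7 November 2034.
Regulatory Review Extension: +1008 days → 11 August 2037.
Applicant Delay Offset: −46 days → 26 June 2037.

2037-06-26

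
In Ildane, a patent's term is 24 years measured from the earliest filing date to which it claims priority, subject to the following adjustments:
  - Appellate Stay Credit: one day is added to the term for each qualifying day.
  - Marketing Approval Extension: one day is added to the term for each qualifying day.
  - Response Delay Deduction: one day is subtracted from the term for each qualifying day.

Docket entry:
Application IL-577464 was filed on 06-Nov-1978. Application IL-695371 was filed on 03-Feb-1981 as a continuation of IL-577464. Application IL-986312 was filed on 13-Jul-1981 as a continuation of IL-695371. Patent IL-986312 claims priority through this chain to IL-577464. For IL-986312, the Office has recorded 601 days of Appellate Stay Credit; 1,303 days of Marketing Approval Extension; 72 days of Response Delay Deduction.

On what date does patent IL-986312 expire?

Earliest priority filing: 6 November 1978.
Base term: 6 November 1978 + 24 years → 6 November 2002.
Appellate Stay Credit: +601 days → 29 June 2004.
Marketing Approval Extension: +1303 days → 23 January 2008.
Response Delay Deduction: −72 days → 12 November 2007.

November 12, 2007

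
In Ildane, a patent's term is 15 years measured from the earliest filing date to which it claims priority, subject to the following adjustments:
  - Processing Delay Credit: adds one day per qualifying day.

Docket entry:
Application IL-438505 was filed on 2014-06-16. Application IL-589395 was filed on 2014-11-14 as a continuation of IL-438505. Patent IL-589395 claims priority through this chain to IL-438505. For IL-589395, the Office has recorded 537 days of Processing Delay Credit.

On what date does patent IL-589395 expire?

December 5, 2030

Earliest priority filing: 16 June 2014.
Base term: 16 June 2014 + 15 years → 16 June 2029.
Processing Delay Credit: +537 days → 5 December 2030.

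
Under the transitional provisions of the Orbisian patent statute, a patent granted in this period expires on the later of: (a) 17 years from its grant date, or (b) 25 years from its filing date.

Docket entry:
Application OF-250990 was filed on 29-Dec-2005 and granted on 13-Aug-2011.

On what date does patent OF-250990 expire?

(a) grant + 17 years → 13 August 2028.
(b) filing + 25 years → 29 December 2030.
Later of the two: 29 December 2030.

2030-12-29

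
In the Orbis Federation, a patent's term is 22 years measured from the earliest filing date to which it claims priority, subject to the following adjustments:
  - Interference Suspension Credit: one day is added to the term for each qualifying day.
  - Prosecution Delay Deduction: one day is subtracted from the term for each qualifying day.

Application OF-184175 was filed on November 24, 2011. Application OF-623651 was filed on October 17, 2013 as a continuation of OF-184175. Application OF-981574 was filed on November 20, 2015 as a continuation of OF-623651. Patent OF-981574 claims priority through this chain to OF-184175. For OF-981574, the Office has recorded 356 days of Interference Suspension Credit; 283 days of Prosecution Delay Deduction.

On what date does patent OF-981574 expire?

February 5, 2034

Earliest priority filing: 24 November 2011.
Base term: 24 November 2011 + 22 years → 24 November 2033.
Interference Suspension Credit: +356 days → 15 November 2034.
Prosecution Delay Deduction: −283 days → 5 February 2034.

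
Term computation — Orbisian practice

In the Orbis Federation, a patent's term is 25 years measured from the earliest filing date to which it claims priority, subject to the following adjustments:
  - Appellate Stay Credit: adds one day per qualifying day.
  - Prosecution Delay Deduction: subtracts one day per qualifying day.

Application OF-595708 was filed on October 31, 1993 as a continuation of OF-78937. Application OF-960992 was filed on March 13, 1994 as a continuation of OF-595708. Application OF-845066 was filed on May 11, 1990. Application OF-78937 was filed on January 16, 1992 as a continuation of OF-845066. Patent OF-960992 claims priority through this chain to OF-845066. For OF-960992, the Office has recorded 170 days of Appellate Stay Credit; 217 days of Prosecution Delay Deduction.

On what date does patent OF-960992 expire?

2015-03-25

Earliest priority filing: 11 May 1990.
Base term: 11 May 1990 + 25 years → 11 May 2015.
Appellate Stay Credit: +170 days → 28 October 2015.
Prosecution Delay Deduction: −217 days → 25 March 2015.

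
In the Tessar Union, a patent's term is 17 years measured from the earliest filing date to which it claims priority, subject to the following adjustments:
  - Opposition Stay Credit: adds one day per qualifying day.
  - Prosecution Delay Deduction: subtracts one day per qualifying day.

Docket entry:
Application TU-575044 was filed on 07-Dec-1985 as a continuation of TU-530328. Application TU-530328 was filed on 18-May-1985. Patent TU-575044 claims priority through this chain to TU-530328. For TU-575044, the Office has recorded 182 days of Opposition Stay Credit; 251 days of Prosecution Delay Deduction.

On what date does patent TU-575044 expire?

2002-03-10

Earliest priority filing: 18 May 1985.
Base term: 18 May 1985 + 17 years → 18 May 2002.
Opposition Stay Credit: +182 days → 16 November 2002.
Prosecution Delay Deduction: −251 days → 10 March 2002.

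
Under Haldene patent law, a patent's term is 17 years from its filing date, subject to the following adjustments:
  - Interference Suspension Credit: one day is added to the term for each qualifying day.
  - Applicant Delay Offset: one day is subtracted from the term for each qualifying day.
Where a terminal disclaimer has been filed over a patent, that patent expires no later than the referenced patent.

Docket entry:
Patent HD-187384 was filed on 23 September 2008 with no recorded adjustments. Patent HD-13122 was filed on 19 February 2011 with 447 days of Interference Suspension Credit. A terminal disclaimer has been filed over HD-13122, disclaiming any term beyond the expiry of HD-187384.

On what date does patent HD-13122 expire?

September 23, 2025

Natural term of HD-13122:
  Base: filing + 17 years → 19 February 2028.
  Interference Suspension Credit: +447 days → 11 May 2029.
Expiry of referenced patent HD-187384:
  Base: filing + 17 years → 23 September 2025.
Terminal disclaimer: HD-13122 expires on the earlier of 11 May 2029 and 23 September 2025.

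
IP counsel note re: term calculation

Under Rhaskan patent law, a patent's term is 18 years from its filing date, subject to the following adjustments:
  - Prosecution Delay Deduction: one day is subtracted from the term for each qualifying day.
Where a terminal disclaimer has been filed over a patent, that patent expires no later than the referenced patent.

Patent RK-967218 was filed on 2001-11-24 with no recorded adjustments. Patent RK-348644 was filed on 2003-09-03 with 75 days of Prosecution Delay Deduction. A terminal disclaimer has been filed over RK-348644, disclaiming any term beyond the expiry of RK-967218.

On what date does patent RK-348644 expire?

November 24, 2019

Natural term of RK-348644:
  Base: filing + 18 years → 3 September 2021.
  Prosecution Delay Deduction: −75 days → 20 June 2021.
Expiry of referenced patent RK-967218:
  Base: filing + 18 years → 24 November 2019.
Terminal disclaimer: RK-348644 expires on the earlier of 20 June 2021 and 24 November 2019.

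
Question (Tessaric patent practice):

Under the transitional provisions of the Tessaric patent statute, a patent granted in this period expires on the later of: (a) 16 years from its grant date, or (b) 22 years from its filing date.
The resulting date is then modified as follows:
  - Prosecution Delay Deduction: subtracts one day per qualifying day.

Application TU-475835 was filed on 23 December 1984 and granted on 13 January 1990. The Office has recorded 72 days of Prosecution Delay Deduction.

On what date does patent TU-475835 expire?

October 12, 2006

(a) grant + 16 years → 13 January 2006.
(b) filing + 22 years → 23 December 2006.
Later of the two: 23 December 2006.
Prosecution Delay Deduction: −72 days → 12 October 2006.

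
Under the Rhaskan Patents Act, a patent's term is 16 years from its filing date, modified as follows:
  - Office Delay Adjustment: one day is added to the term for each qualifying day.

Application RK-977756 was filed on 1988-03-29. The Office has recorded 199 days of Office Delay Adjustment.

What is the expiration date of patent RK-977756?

Base term: filing date + 16 years → 29 March 2004.
Office Delay Adjustment: +199 days → 14 October 2004.

October 14, 2004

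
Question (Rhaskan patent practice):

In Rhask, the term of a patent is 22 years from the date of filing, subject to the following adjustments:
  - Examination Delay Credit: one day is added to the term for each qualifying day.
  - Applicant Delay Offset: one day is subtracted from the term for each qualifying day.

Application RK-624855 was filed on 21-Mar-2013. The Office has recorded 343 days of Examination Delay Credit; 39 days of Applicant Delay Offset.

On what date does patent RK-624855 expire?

2036-01-19

Base term: filing date + 22 years → 21 March 2035.
Examination Delay Credit: +343 days → 27 February 2036.
Applicant Delay Offset: −39 days → 19 January 2036.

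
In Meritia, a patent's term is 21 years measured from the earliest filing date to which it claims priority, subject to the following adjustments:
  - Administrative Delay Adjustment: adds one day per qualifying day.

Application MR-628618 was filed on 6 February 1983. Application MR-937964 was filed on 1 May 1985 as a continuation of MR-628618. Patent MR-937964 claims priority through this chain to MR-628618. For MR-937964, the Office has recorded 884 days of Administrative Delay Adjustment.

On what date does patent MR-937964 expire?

Earliest priority filing: 6 February 1983.
Base term: 6 February 1983 + 21 years → 6 February 2004.
Administrative Delay Adjustment: +884 days → 9 July 2006.

2006-07-09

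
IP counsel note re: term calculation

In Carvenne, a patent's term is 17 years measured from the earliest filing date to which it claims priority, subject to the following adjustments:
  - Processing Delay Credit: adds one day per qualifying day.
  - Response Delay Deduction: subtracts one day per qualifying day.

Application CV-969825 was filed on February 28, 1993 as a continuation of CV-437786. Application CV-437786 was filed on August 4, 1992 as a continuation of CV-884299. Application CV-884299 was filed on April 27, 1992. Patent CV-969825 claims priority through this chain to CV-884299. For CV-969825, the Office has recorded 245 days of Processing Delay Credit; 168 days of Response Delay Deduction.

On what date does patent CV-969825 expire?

July 13, 2009

Earliest priority filing: 27 April 1992.
Base term: 27 April 1992 + 17 years → 27 April 2009.
Processing Delay Credit: +245 days → 28 December 2009.
Response Delay Deduction: −168 days → 13 July 2009.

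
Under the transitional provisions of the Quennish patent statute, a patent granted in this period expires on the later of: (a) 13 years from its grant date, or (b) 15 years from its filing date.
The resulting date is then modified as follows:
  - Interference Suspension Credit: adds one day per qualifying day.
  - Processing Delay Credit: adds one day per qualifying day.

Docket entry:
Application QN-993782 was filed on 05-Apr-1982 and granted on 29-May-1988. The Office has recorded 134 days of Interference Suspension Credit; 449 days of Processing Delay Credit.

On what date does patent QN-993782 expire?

January 2, 2003

(a) grant + 13 years → 29 May 2001.
(b) filing + 15 years → 5 April 1997.
Later of the two: 29 May 2001.
Interference Suspension Credit: +134 days → 10 October 2001.
Processing Delay Credit: +449 days → 2 January 2003.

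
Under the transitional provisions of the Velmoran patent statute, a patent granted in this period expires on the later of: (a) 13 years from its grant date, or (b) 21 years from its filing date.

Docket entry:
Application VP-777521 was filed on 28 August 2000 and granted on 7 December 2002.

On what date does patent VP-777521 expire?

(a) grant + 13 years → 7 December 2015.
(b) filing + 21 years → 28 August 2021.
Later of the two: 28 August 2021.

August 28, 2021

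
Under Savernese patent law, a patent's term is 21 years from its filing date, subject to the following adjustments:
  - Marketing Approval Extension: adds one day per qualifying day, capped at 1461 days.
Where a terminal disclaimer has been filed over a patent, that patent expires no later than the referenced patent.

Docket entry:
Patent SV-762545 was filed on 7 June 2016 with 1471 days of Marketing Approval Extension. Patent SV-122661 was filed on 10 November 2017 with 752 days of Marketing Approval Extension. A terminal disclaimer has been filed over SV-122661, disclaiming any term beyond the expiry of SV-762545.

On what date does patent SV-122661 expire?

2040-12-01

Natural term of SV-122661:
  Base: filing + 21 years → 10 November 2038.
  Marketing Approval Extension: 752 days (within the 1461-day cap) → +752 days → 1 December 2040.
Expiry of referenced patent SV-762545:
  Base: filing + 21 years → 7 June 2037.
  Marketing Approval Extension: 1471 days claimed exceeds the 1461-day cap, so +1461 days → 7 June 2041.
Terminal disclaimer: SV-122661 expires on the earlier of 1 December 2040 and 7 June 2041.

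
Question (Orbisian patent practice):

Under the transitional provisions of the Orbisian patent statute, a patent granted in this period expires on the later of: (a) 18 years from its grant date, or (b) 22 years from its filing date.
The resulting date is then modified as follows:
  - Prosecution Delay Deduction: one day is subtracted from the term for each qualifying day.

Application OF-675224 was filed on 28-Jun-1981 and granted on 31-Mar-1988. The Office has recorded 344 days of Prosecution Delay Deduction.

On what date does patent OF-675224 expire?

April 21, 2005

(a) grant + 18 years → 31 March 2006.
(b) filing + 22 years → 28 June 2003.
Later of the two: 31 March 2006.
Prosecution Delay Deduction: −344 days → 21 April 2005.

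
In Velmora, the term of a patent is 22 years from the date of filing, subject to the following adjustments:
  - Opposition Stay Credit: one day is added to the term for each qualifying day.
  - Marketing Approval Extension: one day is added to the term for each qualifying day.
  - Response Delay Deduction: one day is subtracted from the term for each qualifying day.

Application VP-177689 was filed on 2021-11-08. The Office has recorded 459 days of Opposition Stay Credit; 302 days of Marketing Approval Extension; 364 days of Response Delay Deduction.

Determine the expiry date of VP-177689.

Base term: filing date + 22 years → 8 November 2043.
Opposition Stay Credit: +459 days → 9 February 2045.
Marketing Approval Extension: +302 days → 8 December 2045.
Response Delay Deduction: −364 days → 9 December 2044.

2044-12-09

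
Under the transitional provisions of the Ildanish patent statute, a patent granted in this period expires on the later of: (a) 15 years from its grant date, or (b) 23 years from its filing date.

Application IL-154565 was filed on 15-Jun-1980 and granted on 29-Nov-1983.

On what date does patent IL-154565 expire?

(a) grant + 15 years → 29 November 1998.
(b) filing + 23 years → 15 June 2003.
Later of the two: 15 June 2003.

June 15, 2003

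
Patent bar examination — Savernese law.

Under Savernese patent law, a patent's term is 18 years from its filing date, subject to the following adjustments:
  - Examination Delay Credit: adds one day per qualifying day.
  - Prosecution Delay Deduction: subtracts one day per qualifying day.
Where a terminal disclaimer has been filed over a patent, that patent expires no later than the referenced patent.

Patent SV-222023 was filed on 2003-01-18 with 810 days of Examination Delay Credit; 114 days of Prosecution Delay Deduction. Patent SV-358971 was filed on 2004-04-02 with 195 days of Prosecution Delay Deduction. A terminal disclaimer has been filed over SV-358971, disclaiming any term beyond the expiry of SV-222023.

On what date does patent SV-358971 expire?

Natural term of SV-358971:
  Base: filing + 18 years → 2 April 2022.
  Prosecution Delay Deduction: −195 days → 19 September 2021.
Expiry of referenced patent SV-222023:
  Base: filing + 18 years → 18 January 2021.
  Examination Delay Credit: +810 days → 8 April 2023.
  Prosecution Delay Deduction: −114 days → 15 December 2022.
Terminal disclaimer: SV-358971 expires on the earlier of 19 September 2021 and 15 December 2022.

2021-09-19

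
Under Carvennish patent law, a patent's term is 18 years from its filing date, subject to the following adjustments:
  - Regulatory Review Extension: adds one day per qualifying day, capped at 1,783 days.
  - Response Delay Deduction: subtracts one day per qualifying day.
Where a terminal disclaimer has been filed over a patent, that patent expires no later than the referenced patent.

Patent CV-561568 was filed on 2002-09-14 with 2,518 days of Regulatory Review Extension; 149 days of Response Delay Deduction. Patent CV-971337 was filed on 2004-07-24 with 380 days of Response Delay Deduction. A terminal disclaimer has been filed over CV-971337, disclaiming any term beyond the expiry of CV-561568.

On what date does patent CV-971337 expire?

Natural term of CV-971337:
  Base: filing + 18 years → 24 July 2022.
  Response Delay Deduction: −380 days → 9 July 2021.
Expiry of referenced patent CV-561568:
  Base: filing + 18 years → 14 September 2020.
  Regulatory Review Extension: 2518 days claimed exceeds the 1783-day cap, so +1783 days → 2 August 2025.
  Response Delay Deduction: −149 days → 6 March 2025.
Terminal disclaimer: CV-971337 expires on the earlier of 9 July 2021 and 6 March 2025.

2021-07-09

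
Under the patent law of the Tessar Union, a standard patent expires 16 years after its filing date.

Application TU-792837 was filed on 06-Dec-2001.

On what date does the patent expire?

2017-12-06

Filing date + 16 years → 6 December 2017.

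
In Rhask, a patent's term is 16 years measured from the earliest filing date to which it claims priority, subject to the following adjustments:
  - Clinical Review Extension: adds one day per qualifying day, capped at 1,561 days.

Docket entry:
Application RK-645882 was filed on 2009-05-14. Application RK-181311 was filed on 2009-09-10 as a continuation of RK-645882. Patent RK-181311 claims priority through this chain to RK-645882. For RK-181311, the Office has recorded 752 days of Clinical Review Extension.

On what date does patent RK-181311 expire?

Earliest priority filing: 14 May 2009.
Base term: 14 May 2009 + 16 years → 14 May 2025.
Clinical Review Extension: 752 days (within the 1561-day cap) → +752 days → 5 June 2027.

2027-06-05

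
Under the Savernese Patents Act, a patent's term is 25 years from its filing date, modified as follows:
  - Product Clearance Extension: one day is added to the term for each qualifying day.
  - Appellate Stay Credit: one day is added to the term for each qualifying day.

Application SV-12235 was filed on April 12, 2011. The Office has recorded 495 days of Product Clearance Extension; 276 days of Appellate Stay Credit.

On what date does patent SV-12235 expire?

2038-05-23

Base term: filing date + 25 years → 12 April 2036.
Product Clearance Extension: +495 days → 20 August 2037.
Appellate Stay Credit: +276 days → 23 May 2038.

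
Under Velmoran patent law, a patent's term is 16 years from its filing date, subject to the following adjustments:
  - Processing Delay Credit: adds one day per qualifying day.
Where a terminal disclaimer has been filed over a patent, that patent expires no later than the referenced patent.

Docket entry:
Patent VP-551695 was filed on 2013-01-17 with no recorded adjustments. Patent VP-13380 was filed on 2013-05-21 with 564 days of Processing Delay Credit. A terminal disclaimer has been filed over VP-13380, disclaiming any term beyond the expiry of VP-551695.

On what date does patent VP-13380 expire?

January 17, 2029

Natural term of VP-13380:
  Base: filing + 16 years → 21 May 2029.
  Processing Delay Credit: +564 days → 6 December 2030.
Expiry of referenced patent VP-551695:
  Base: filing + 16 years → 17 January 2029.
Terminal disclaimer: VP-13380 expires on the earlier of 6 December 2030 and 17 January 2029.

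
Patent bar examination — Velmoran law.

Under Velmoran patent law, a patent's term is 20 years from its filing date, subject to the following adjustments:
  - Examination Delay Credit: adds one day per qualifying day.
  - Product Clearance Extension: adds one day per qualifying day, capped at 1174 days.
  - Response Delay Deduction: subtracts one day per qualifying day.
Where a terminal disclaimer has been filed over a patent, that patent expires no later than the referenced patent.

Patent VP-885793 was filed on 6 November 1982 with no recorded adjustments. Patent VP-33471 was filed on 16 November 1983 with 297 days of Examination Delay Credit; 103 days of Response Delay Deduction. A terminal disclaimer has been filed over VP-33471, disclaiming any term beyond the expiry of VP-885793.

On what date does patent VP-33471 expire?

Natural term of VP-33471:
  Base: filing + 20 years → 16 November 2003.
  Examination Delay Credit: +297 days → 8 September 2004.
  Response Delay Deduction: −103 days → 28 May 2004.
Expiry of referenced patent VP-885793:
  Base: filing + 20 years → 6 November 2002.
Terminal disclaimer: VP-33471 expires on the earlier of 28 May 2004 and 6 November 2002.

2002-11-06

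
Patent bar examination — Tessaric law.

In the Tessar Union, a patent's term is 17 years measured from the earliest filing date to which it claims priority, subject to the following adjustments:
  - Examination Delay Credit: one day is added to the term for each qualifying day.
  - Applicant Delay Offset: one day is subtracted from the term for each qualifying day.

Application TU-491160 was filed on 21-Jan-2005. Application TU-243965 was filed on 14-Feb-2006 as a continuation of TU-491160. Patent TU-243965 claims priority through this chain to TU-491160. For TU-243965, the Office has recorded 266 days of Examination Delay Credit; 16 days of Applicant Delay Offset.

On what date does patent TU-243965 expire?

Earliest priority filing: 21 January 2005.
Base term: 21 January 2005 + 17 years → 21 January 2022.
Examination Delay Credit: +266 days → 14 October 2022.
Applicant Delay Offset: −16 days → 28 September 2022.

September 28, 2022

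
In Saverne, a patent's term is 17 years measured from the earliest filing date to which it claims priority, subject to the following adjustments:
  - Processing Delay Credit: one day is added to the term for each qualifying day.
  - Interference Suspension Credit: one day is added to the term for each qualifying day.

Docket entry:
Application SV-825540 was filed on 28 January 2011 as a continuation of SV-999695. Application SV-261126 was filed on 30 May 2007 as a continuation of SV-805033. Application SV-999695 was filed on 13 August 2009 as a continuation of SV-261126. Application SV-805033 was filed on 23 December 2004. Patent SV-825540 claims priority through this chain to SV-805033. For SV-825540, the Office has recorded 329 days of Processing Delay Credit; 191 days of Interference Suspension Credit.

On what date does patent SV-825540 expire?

2023-05-27

Earliest priority filing: 23 December 2004.
Base term: 23 December 2004 + 17 years → 23 December 2021.
Processing Delay Credit: +329 days → 17 November 2022.
Interference Suspension Credit: +191 days → 27 May 2023.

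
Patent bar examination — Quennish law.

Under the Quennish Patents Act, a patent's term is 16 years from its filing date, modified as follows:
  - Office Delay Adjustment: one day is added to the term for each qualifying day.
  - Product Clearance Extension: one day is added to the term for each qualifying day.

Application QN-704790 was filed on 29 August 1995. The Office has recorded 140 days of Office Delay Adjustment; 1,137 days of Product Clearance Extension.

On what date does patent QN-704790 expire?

February 26, 2015

Base term: filing date + 16 years → 29 August 2011.
Office Delay Adjustment: +140 days → 16 January 2012.
Product Clearance Extension: +1137 days → 26 February 2015.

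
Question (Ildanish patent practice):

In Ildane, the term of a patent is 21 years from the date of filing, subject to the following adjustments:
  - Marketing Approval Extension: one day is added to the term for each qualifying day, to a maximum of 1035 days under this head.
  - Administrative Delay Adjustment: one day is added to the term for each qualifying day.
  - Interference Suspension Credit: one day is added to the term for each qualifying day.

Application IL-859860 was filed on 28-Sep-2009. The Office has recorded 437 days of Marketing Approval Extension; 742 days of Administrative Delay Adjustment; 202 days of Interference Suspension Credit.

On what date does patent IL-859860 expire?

Base term: filing date + 21 years → 28 September 2030.
Marketing Approval Extension: 437 days (within the 1035-day cap) → +437 days → 9 December 2031.
Administrative Delay Adjustment: +742 days → 20 December 2033.
Interference Suspension Credit: +202 days → 10 July 2034.

2034-07-10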